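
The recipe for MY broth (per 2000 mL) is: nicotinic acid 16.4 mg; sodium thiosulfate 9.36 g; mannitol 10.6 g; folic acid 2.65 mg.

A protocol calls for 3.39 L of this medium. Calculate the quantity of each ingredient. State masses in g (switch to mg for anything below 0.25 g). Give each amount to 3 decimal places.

Ratio of target to recipe volume: 3390 / 2000 = 1.695.
nicotinic acid: 16.4 mg × (3390 mL / 2000 mL) = 27.798 mg
sodium thiosulfate: 9.36 g × (3390 mL / 2000 mL) = 15.865 g
mannitol: 10.6 g × (3390 mL / 2000 mL) = 17.967 g
folic acid: 2.65 mg × (3390 mL / 2000 mL) = 4.492 mg

nicotinic acid 27.798 mg; sodium thiosulfate 15.865 g; mannitol 17.967 g; folic acid 4.492 mg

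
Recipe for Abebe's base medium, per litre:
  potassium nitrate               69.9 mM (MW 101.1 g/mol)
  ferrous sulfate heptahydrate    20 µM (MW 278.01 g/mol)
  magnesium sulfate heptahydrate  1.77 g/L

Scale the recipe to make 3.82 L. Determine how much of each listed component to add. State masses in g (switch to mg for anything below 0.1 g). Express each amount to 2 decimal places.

potassium nitrate 27.00 g; ferrous sulfate heptahydrate 21.24 mg; magnesium sulfate heptahydrate 6.76 g

Working volume: 3.82 L.
potassium nitrate: 69.9 mmol/L × 101.1 g/mol × 3.82 L ÷ 1000 = 27.00 g
ferrous sulfate heptahydrate: 20 µmol/L × 278.01 g/mol × 3.82 L ÷ 1000 = 21.24 mg
magnesium sulfate heptahydrate: 1.77 g/L × 3.82 L = 6.76 g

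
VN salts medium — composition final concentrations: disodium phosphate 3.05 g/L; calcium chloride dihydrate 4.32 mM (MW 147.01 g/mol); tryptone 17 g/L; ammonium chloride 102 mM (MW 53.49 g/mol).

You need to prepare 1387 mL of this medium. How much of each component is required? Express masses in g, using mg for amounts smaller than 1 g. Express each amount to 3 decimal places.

Scale factor relative to 1 L: 1.387.
disodium phosphate: 3.05 g/L × 1.387 L = 4.230 g
calcium chloride dihydrate: 4.32 mmol/L × 147.01 mg/mmol × 1.387 L = 880.860 mg
tryptone: 17 g/L × 1.387 L = 23.579 g
ammonium chloride: 102 mmol/L × 53.49 g/mol × 1.387 L ÷ 1000 = 7.567 g

disodium phosphate 4.230 g; calcium chloride dihydrate 880.860 mg; tryptone 23.579 g; ammonium chloride 7.567 g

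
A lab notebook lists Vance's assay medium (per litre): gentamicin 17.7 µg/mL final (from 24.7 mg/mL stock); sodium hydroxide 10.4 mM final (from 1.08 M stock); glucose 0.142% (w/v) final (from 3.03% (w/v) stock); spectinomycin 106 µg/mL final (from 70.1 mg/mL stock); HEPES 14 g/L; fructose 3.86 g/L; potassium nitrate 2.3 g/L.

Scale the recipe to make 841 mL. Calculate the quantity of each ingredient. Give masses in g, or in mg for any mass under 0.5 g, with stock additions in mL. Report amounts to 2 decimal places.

gentamicin 0.60 mL; sodium hydroxide 8.10 mL; glucose 39.41 mL; spectinomycin 1.27 mL; HEPES 11.77 g; fructose 3.25 g; potassium nitrate 1.93 g

Scale factor relative to 1 L: 0.841.
gentamicin: dilute stock: 17.7 µg/mL × 841 mL ÷ 24700 µg/mL = 0.60 mL
sodium hydroxide: dilute stock: 10.4 mM × 841 mL ÷ 1080 mM = 8.10 mL
glucose: dilute stock: 0.142% ÷ 3.03% × 841 mL = 39.41 mL
spectinomycin: V = C2·V2/C1 = 106 µg/mL × 841 mL ÷ 70100 µg/mL = 1.27 mL
HEPES: 14 g/L × 0.841 L = 11.77 g
fructose: 3.86 g/L × 0.841 L = 3.25 g
potassium nitrate: 2.3 g/L × 0.841 L = 1.93 g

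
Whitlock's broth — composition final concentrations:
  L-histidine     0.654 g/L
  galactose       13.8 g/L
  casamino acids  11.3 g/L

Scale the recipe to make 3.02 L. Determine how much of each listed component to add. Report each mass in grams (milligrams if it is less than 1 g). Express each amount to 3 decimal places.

L-histidine 1.975 g; galactose 41.676 g; casamino acids 34.126 g

Working volume: 3.02 L.
L-histidine: 0.654 g/L × 3.02 L = 1.975 g
galactose: 13.8 g/L × 3.02 L = 41.676 g
casamino acids: 11.3 g/L × 3.02 L = 34.126 g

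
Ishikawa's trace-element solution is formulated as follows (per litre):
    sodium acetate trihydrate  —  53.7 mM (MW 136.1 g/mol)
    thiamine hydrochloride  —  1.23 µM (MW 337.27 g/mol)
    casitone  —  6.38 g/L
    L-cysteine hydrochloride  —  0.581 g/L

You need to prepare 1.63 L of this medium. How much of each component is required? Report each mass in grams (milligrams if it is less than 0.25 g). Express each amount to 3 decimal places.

sodium acetate trihydrate 11.913 g; thiamine hydrochloride 0.676 mg; casitone 10.399 g; L-cysteine hydrochloride 0.947 g

Scale factor relative to 1 L: 1.63.
sodium acetate trihydrate: 53.7 mmol/L × 136.1 g/mol × 1.63 L ÷ 1000 = 11.913 g
thiamine hydrochloride: 1.23 µmol/L × 337.27 g/mol × 1.63 L ÷ 1000 = 0.676 mg
casitone: 6.38 g/L × 1.63 L = 10.399 g
L-cysteine hydrochloride: 0.581 g/L × 1.63 L = 0.947 g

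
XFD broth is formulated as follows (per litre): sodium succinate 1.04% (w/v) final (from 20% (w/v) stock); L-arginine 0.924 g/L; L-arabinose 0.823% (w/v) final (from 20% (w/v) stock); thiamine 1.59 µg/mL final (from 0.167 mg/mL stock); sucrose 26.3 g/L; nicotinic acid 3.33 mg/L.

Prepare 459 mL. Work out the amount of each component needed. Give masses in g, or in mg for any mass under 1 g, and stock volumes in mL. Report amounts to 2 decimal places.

Scale factor relative to 1 L: 0.459.
sodium succinate: dilute stock: 1.04% ÷ 20% × 459 mL = 23.87 mL
L-arginine: 0.924 g/L × 0.459 L = 0.424116 g = 424.12 mg
L-arabinose: dilute stock: 0.823% ÷ 20% × 459 mL = 18.89 mL
thiamine: dilute stock: 1.59 µg/mL × 459 mL ÷ 167 µg/mL = 4.37 mL
sucrose: 26.3 g/L × 0.459 L = 12.07 g
nicotinic acid: 3.33 mg/L × 0.459 L = 1.53 mg

sodium succinate 23.87 mL; L-arginine 424.12 mg; L-arabinose 18.89 mL; thiamine 4.37 mL; sucrose 12.07 g; nicotinic acid 1.53 mg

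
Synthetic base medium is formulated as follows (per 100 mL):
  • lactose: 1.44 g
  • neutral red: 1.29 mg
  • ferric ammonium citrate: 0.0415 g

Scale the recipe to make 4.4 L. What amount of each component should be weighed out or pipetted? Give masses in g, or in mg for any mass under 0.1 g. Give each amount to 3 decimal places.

lactose 63.360 g; neutral red 56.760 mg; ferric ammonium citrate 1.826 g

Ratio of target to recipe volume: 4400 / 100 = 44.
lactose: 1.44 g × (4400 mL / 100 mL) = 63.360 g
neutral red: 1.29 mg × (4400 mL / 100 mL) = 56.760 mg
ferric ammonium citrate: 0.0415 g × (4400 mL / 100 mL) = 1.826 g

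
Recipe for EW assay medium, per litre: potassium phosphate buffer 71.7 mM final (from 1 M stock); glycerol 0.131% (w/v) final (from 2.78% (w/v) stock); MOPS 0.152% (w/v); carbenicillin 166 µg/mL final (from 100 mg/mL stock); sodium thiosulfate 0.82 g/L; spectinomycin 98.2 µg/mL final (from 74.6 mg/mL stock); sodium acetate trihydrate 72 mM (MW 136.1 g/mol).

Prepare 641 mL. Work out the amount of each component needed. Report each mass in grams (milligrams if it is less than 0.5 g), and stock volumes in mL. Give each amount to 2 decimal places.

potassium phosphate buffer 45.96 mL; glycerol 30.21 mL; MOPS 0.97 g; carbenicillin 1.06 mL; sodium thiosulfate 0.53 g; spectinomycin 0.84 mL; sodium acetate trihydrate 6.28 g

Scale factor relative to 1 L: 0.641.
potassium phosphate buffer: V = C2·V2/C1 = 71.7 mM × 641 mL ÷ 1000 mM = 45.96 mL
glycerol: V = C2·V2/C1 = 0.131% ÷ 2.78% × 641 mL = 30.21 mL
MOPS: 0.152 g per 100 mL × 641 mL ÷ 100 = 0.97 g
carbenicillin: dilute stock: 166 µg/mL × 641 mL ÷ 100000 µg/mL = 1.06 mL
sodium thiosulfate: 0.82 g/L × 0.641 L = 0.53 g
spectinomycin: dilute stock: 98.2 µg/mL × 641 mL ÷ 74600 µg/mL = 0.84 mL
sodium acetate trihydrate: 72 mmol/L × 136.1 g/mol × 0.641 L ÷ 1000 = 6.28 g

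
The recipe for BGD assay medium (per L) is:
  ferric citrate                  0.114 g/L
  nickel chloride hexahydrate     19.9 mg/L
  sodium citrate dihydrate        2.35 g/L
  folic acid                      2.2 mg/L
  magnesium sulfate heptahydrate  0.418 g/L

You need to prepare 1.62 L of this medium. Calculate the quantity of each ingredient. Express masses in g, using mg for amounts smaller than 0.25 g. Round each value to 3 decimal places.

ferric citrate 184.680 mg; nickel chloride hexahydrate 32.238 mg; sodium citrate dihydrate 3.807 g; folic acid 3.564 mg; magnesium sulfate heptahydrate 0.677 g

Scale factor relative to 1 L: 1.62.
ferric citrate: 0.114 g/L × 1.62 L = 0.18468 g = 184.680 mg
nickel chloride hexahydrate: 19.9 mg/L × 1.62 L = 32.238 mg
sodium citrate dihydrate: 2.35 g/L × 1.62 L = 3.807 g
folic acid: 2.2 mg/L × 1.62 L = 3.564 mg
magnesium sulfate heptahydrate: 0.418 g/L × 1.62 L = 0.677 g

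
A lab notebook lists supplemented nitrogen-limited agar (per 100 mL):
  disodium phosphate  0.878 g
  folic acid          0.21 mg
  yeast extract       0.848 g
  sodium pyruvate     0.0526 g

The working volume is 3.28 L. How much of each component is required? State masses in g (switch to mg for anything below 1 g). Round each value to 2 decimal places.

disodium phosphate 28.80 g; folic acid 6.89 mg; yeast extract 27.81 g; sodium pyruvate 1.73 g

Scale factor = 3280 mL / 100 mL = 32.8.
disodium phosphate: 0.878 g × (3280 mL / 100 mL) = 28.80 g
folic acid: 0.21 mg × (3280 mL / 100 mL) = 6.89 mg
yeast extract: 0.848 g × (3280 mL / 100 mL) = 27.81 g
sodium pyruvate: 0.0526 g × (3280 mL / 100 mL) = 1.73 g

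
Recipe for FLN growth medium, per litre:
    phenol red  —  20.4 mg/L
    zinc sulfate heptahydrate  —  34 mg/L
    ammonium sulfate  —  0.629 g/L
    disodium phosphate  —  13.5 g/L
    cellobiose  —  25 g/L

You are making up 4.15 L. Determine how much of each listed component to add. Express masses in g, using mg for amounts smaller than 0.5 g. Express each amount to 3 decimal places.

Scale factor relative to 1 L: 4.15.
phenol red: 20.4 mg/L × 4.15 L = 84.660 mg
zinc sulfate heptahydrate: 34 mg/L × 4.15 L = 141.100 mg
ammonium sulfate: 0.629 g/L × 4.15 L = 2.610 g
disodium phosphate: 13.5 g/L × 4.15 L = 56.025 g
cellobiose: 25 g/L × 4.15 L = 103.750 g

phenol red 84.660 mg; zinc sulfate heptahydrate 141.100 mg; ammonium sulfate 2.610 g; disodium phosphate 56.025 g; cellobiose 103.750 g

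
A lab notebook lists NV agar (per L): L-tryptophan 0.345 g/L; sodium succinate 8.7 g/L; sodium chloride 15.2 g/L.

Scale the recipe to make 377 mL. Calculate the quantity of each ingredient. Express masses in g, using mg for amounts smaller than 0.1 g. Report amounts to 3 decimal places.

L-tryptophan 0.130 g; sodium succinate 3.280 g; sodium chloride 5.730 g

Scale factor relative to 1 L: 0.377.
L-tryptophan: 0.345 g/L × 0.377 L = 0.130 g
sodium succinate: 8.7 g/L × 0.377 L = 3.280 g
sodium chloride: 15.2 g/L × 0.377 L = 5.730 g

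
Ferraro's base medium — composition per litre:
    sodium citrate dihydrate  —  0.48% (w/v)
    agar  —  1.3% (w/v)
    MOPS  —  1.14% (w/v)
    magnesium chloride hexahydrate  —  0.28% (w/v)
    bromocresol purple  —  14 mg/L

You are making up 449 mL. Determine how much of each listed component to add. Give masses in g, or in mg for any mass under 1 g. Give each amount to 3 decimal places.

Scale factor relative to 1 L: 0.449.
sodium citrate dihydrate: 0.48 g per 100 mL × 449 mL ÷ 100 = 2.155 g
agar: 1.3 g per 100 mL × 449 mL ÷ 100 = 5.837 g
MOPS: 1.14% w/v = 11.4 g/L → 11.4 × 0.449 L = 5.119 g
magnesium chloride hexahydrate: 0.28% w/v = 2.8 g/L → 2.8 × 0.449 L = 1.257 g
bromocresol purple: 14 mg/L × 0.449 L = 6.286 mg

sodium citrate dihydrate 2.155 g; agar 5.837 g; MOPS 5.119 g; magnesium chloride hexahydrate 1.257 g; bromocresol purple 6.286 mg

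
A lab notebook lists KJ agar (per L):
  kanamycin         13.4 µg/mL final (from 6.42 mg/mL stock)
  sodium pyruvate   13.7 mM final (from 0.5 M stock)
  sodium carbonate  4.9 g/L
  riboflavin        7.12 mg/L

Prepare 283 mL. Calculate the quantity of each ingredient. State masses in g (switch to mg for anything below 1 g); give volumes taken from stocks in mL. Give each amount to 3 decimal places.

kanamycin 0.591 mL; sodium pyruvate 7.754 mL; sodium carbonate 1.387 g; riboflavin 2.015 mg

Working volume: 283 mL = 0.283 L.
kanamycin: dilute stock: 13.4 µg/mL × 283 mL ÷ 6420 µg/mL = 0.591 mL
sodium pyruvate: C1V1 = C2V2 → 13.7 mM × 283 mL ÷ 500 mM = 7.754 mL
sodium carbonate: 4.9 g/L × 0.283 L = 1.387 g
riboflavin: 7.12 mg/L × 0.283 L = 2.015 mg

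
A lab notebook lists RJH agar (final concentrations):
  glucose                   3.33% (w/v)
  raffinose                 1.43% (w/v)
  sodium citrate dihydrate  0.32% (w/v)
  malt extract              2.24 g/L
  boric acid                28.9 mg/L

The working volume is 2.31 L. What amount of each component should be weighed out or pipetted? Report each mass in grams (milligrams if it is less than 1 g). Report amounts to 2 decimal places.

Working volume: 2.31 L.
glucose: 3.33 g per 100 mL × 2310 mL ÷ 100 = 76.92 g
raffinose: 1.43 g per 100 mL × 2310 mL ÷ 100 = 33.03 g
sodium citrate dihydrate: 0.32 g per 100 mL × 2310 mL ÷ 100 = 7.39 g
malt extract: 2.24 g/L × 2.31 L = 5.17 g
boric acid: 28.9 mg/L × 2.31 L = 66.76 mg

glucose 76.92 g; raffinose 33.03 g; sodium citrate dihydrate 7.39 g; malt extract 5.17 g; boric acid 66.76 mg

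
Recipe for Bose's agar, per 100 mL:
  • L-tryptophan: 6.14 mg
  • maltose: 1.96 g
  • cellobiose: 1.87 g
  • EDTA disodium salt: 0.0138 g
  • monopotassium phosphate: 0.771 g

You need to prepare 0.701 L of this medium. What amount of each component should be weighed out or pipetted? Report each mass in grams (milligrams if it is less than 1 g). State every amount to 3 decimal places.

Ratio of target to recipe volume: 701 / 100 = 7.01.
L-tryptophan: 6.14 mg × (701 mL / 100 mL) = 43.041 mg
maltose: 1.96 g × (701 mL / 100 mL) = 13.740 g
cellobiose: 1.87 g × (701 mL / 100 mL) = 13.109 g
EDTA disodium salt: 0.0138 g × (701 mL / 100 mL) = 0.096738 g = 96.738 mg
monopotassium phosphate: 0.771 g × (701 mL / 100 mL) = 5.405 g

L-tryptophan 43.041 mg; maltose 13.740 g; cellobiose 13.109 g; EDTA disodium salt 96.738 mg; monopotassium phosphate 5.405 g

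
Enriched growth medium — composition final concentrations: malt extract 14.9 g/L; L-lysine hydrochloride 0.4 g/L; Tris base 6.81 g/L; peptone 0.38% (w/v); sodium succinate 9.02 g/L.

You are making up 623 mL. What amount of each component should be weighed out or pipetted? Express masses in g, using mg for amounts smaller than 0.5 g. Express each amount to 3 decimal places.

Scale factor relative to 1 L: 0.623.
malt extract: 14.9 g/L × 0.623 L = 9.283 g
L-lysine hydrochloride: 0.4 g/L × 0.623 L = 0.2492 g = 249.200 mg
Tris base: 6.81 g/L × 0.623 L = 4.243 g
peptone: 0.38% w/v = 3.8 g/L → 3.8 × 0.623 L = 2.367 g
sodium succinate: 9.02 g/L × 0.623 L = 5.619 g

malt extract 9.283 g; L-lysine hydrochloride 249.200 mg; Tris base 4.243 g; peptone 2.367 g; sodium succinate 5.619 g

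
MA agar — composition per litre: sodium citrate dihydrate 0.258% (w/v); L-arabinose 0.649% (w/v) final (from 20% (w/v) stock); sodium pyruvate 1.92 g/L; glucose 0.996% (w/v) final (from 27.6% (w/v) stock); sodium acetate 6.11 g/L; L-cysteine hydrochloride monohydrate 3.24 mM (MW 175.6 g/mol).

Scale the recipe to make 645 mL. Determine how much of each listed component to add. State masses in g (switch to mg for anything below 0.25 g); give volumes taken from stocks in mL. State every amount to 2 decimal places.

Target volume = 645 mL = 0.645 L.
sodium citrate dihydrate: 0.258% w/v = 2.58 g/L → 2.58 × 0.645 L = 1.66 g
L-arabinose: C1V1 = C2V2 → 0.649% ÷ 20% × 645 mL = 20.93 mL
sodium pyruvate: 1.92 g/L × 0.645 L = 1.24 g
glucose: C1V1 = C2V2 → 0.996% ÷ 27.6% × 645 mL = 23.28 mL
sodium acetate: 6.11 g/L × 0.645 L = 3.94 g
L-cysteine hydrochloride monohydrate: 3.24 mmol/L × 175.6 g/mol × 0.645 L ÷ 1000 = 0.37 g

sodium citrate dihydrate 1.66 g; L-arabinose 20.93 mL; sodium pyruvate 1.24 g; glucose 23.28 mL; sodium acetate 3.94 g; L-cysteine hydrochloride monohydrate 0.37 g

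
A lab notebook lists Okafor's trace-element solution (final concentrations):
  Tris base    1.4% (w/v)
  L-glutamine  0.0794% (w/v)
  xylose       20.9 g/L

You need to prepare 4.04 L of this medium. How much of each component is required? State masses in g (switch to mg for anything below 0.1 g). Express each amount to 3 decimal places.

Working volume: 4.04 L.
Tris base: 1.4% w/v = 14 g/L → 14 × 4.04 L = 56.560 g
L-glutamine: 0.0794 g per 100 mL × 4040 mL ÷ 100 = 3.208 g
xylose: 20.9 g/L × 4.04 L = 84.436 g

Tris base 56.560 g; L-glutamine 3.208 g; xylose 84.436 g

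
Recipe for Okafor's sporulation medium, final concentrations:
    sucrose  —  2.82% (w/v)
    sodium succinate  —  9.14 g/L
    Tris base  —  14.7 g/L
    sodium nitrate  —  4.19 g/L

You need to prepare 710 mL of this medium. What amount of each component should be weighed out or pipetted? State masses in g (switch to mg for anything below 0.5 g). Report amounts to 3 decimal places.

sucrose 20.022 g; sodium succinate 6.489 g; Tris base 10.437 g; sodium nitrate 2.975 g

Scale factor relative to 1 L: 0.71.
sucrose: 2.82% w/v = 28.2 g/L → 28.2 × 0.71 L = 20.022 g
sodium succinate: 9.14 g/L × 0.71 L = 6.489 g
Tris base: 14.7 g/L × 0.71 L = 10.437 g
sodium nitrate: 4.19 g/L × 0.71 L = 2.975 g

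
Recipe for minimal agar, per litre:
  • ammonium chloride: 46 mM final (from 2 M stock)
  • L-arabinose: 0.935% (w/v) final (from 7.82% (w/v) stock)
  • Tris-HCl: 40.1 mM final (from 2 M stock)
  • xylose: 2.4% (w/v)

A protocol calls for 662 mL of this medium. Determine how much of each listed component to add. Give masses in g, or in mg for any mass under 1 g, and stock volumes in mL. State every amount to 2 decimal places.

ammonium chloride 15.23 mL; L-arabinose 79.15 mL; Tris-HCl 13.27 mL; xylose 15.89 g

Working volume: 662 mL = 0.662 L.
ammonium chloride: V = C2·V2/C1 = 46 mM × 662 mL ÷ 2000 mM = 15.23 mL
L-arabinose: dilute stock: 0.935% ÷ 7.82% × 662 mL = 79.15 mL
Tris-HCl: V = C2·V2/C1 = 40.1 mM × 662 mL ÷ 2000 mM = 13.27 mL
xylose: 2.4% w/v = 24 g/L → 24 × 0.662 L = 15.89 g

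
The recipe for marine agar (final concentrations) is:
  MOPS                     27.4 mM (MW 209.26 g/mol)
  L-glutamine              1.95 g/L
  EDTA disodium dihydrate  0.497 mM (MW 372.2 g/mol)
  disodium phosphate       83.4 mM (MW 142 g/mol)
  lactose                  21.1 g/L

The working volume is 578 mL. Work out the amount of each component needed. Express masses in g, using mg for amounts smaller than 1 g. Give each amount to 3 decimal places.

Target volume = 578 mL = 0.578 L.
MOPS: 27.4 mmol/L × 209.26 g/mol × 0.578 L ÷ 1000 = 3.314 g
L-glutamine: 1.95 g/L × 0.578 L = 1.127 g
EDTA disodium dihydrate: 0.497 mmol/L × 372.2 mg/mmol × 0.578 L = 106.920 mg
disodium phosphate: 83.4 mmol/L × 142 g/mol × 0.578 L ÷ 1000 = 6.845 g
lactose: 21.1 g/L × 0.578 L = 12.196 g

MOPS 3.314 g; L-glutamine 1.127 g; EDTA disodium dihydrate 106.920 mg; disodium phosphate 6.845 g; lactose 12.196 g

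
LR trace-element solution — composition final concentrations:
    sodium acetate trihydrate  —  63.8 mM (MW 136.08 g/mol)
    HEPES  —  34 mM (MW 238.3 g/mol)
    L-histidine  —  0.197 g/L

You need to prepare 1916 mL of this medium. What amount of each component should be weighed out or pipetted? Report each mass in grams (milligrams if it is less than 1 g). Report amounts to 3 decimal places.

Scale factor relative to 1 L: 1.916.
sodium acetate trihydrate: 63.8 mmol/L × 136.08 g/mol × 1.916 L ÷ 1000 = 16.635 g
HEPES: 34 mmol/L × 238.3 g/mol × 1.916 L ÷ 1000 = 15.524 g
L-histidine: 0.197 g/L × 1.916 L = 0.377452 g = 377.452 mg

sodium acetate trihydrate 16.635 g; HEPES 15.524 g; L-histidine 377.452 mg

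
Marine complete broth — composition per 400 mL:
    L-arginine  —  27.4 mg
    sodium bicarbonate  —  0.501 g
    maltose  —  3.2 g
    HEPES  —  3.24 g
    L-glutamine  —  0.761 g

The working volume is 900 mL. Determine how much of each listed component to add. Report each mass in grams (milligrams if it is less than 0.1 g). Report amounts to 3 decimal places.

L-arginine 61.650 mg; sodium bicarbonate 1.127 g; maltose 7.200 g; HEPES 7.290 g; L-glutamine 1.712 g

Scale factor = 900 mL / 400 mL = 2.25.
L-arginine: 27.4 mg × (900 mL / 400 mL) = 61.650 mg
sodium bicarbonate: 0.501 g × (900 mL / 400 mL) = 1.127 g
maltose: 3.2 g × (900 mL / 400 mL) = 7.200 g
HEPES: 3.24 g × (900 mL / 400 mL) = 7.290 g
L-glutamine: 0.761 g × (900 mL / 400 mL) = 1.712 g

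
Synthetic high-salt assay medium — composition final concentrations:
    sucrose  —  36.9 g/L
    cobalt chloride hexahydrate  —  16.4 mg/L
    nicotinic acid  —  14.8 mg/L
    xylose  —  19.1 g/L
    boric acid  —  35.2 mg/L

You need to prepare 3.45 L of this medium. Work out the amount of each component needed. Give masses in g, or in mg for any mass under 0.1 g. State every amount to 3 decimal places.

Scale factor relative to 1 L: 3.45.
sucrose: 36.9 g/L × 3.45 L = 127.305 g
cobalt chloride hexahydrate: 16.4 mg/L × 3.45 L = 56.580 mg
nicotinic acid: 14.8 mg/L × 3.45 L = 51.060 mg
xylose: 19.1 g/L × 3.45 L = 65.895 g
boric acid: 35.2 mg/L × 3.45 L = 121.44 mg = 0.121 g

sucrose 127.305 g; cobalt chloride hexahydrate 56.580 mg; nicotinic acid 51.060 mg; xylose 65.895 g; boric acid 0.121 g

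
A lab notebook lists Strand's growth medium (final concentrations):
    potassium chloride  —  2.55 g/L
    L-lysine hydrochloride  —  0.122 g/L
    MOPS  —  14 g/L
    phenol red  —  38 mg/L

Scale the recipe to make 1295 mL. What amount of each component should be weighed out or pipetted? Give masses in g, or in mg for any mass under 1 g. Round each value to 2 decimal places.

potassium chloride 3.30 g; L-lysine hydrochloride 157.99 mg; MOPS 18.13 g; phenol red 49.21 mg

Scale factor relative to 1 L: 1.295.
potassium chloride: 2.55 g/L × 1.295 L = 3.30 g
L-lysine hydrochloride: 0.122 g/L × 1.295 L = 0.15799 g = 157.99 mg
MOPS: 14 g/L × 1.295 L = 18.13 g
phenol red: 38 mg/L × 1.295 L = 49.21 mg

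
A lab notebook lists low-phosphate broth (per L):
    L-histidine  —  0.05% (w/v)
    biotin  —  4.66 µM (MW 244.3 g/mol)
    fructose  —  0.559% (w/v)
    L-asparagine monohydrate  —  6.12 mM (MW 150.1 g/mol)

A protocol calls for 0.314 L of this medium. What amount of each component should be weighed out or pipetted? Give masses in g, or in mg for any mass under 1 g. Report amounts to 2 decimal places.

L-histidine 157.00 mg; biotin 0.36 mg; fructose 1.76 g; L-asparagine monohydrate 288.44 mg

Scale factor relative to 1 L: 0.314.
L-histidine: 0.05 g per 100 mL × 314 mL ÷ 100 = 0.157 g = 157.00 mg
biotin: 4.66 µmol/L × 244.3 g/mol × 0.314 L ÷ 1000 = 0.36 mg
fructose: 0.559% w/v = 5.59 g/L → 5.59 × 0.314 L = 1.76 g
L-asparagine monohydrate: 6.12 mmol/L × 150.1 mg/mmol × 0.314 L = 288.44 mg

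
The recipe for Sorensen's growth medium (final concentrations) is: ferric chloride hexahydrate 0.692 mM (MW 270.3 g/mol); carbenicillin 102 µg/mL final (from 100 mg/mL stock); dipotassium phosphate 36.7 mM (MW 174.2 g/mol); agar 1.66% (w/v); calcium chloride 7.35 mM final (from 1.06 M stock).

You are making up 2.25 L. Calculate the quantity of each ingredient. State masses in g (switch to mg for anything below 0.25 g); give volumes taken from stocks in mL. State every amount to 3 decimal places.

ferric chloride hexahydrate 0.421 g; carbenicillin 2.295 mL; dipotassium phosphate 14.385 g; agar 37.350 g; calcium chloride 15.601 mL

Scale factor relative to 1 L: 2.25.
ferric chloride hexahydrate: 0.692 mmol/L × 270.3 g/mol × 2.25 L ÷ 1000 = 0.421 g
carbenicillin: C1V1 = C2V2 → 102 µg/mL × 2250 mL ÷ 100000 µg/mL = 2.295 mL
dipotassium phosphate: 36.7 mmol/L × 174.2 g/mol × 2.25 L ÷ 1000 = 14.385 g
agar: 1.66% w/v = 16.6 g/L → 16.6 × 2.25 L = 37.350 g
calcium chloride: dilute stock: 7.35 mM × 2250 mL ÷ 1060 mM = 15.601 mL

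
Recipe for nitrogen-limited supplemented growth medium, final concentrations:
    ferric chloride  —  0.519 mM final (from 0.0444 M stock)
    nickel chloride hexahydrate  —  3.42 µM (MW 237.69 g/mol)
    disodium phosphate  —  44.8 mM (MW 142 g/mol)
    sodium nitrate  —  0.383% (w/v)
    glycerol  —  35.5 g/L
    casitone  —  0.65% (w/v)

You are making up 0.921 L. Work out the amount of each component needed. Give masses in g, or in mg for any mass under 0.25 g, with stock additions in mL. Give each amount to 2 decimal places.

ferric chloride 10.77 mL; nickel chloride hexahydrate 0.75 mg; disodium phosphate 5.86 g; sodium nitrate 3.53 g; glycerol 32.70 g; casitone 5.99 g

Scale factor relative to 1 L: 0.921.
ferric chloride: C1V1 = C2V2 → 0.519 mM × 921 mL ÷ 44.4 mM = 10.77 mL
nickel chloride hexahydrate: 3.42 µmol/L × 237.69 g/mol × 0.921 L ÷ 1000 = 0.75 mg
disodium phosphate: 44.8 mmol/L × 142 g/mol × 0.921 L ÷ 1000 = 5.86 g
sodium nitrate: 0.383 g per 100 mL × 921 mL ÷ 100 = 3.53 g
glycerol: 35.5 g/L × 0.921 L = 32.70 g
casitone: 0.65 g per 100 mL × 921 mL ÷ 100 = 5.99 g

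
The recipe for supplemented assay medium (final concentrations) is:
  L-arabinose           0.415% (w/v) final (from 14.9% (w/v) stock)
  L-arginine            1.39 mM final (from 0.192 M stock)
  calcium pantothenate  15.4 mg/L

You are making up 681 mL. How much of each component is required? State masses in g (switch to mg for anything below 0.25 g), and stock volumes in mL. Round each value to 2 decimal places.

Working volume: 681 mL = 0.681 L.
L-arabinose: C1V1 = C2V2 → 0.415% ÷ 14.9% × 681 mL = 18.97 mL
L-arginine: dilute stock: 1.39 mM × 681 mL ÷ 192 mM = 4.93 mL
calcium pantothenate: 15.4 mg/L × 0.681 L = 10.49 mg

L-arabinose 18.97 mL; L-arginine 4.93 mL; calcium pantothenate 10.49 mg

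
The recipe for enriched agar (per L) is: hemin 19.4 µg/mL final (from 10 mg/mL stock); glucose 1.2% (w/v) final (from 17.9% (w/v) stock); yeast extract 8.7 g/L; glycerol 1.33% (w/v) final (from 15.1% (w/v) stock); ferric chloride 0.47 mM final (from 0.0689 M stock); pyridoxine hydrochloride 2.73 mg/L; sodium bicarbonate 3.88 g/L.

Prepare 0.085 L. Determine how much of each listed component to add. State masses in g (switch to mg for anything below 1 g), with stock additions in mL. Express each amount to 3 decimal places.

hemin 0.165 mL; glucose 5.698 mL; yeast extract 739.500 mg; glycerol 7.487 mL; ferric chloride 0.580 mL; pyridoxine hydrochloride 0.232 mg; sodium bicarbonate 329.800 mg

Scale factor relative to 1 L: 0.085.
hemin: V = C2·V2/C1 = 19.4 µg/mL × 85 mL ÷ 10000 µg/mL = 0.165 mL
glucose: C1V1 = C2V2 → 1.2% ÷ 17.9% × 85 mL = 5.698 mL
yeast extract: 8.7 g/L × 0.085 L = 0.7395 g = 739.500 mg
glycerol: dilute stock: 1.33% ÷ 15.1% × 85 mL = 7.487 mL
ferric chloride: C1V1 = C2V2 → 0.47 mM × 85 mL ÷ 68.9 mM = 0.580 mL
pyridoxine hydrochloride: 2.73 mg/L × 0.085 L = 0.232 mg
sodium bicarbonate: 3.88 g/L × 0.085 L = 0.3298 g = 329.800 mg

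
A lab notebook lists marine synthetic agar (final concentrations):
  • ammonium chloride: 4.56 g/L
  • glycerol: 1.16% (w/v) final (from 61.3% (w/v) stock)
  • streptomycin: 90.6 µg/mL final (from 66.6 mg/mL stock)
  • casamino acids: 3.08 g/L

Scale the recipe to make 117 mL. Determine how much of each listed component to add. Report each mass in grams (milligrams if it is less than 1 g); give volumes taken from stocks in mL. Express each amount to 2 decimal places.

Target volume = 117 mL = 0.117 L.
ammonium chloride: 4.56 g/L × 0.117 L = 0.53352 g = 533.52 mg
glycerol: V = C2·V2/C1 = 1.16% ÷ 61.3% × 117 mL = 2.21 mL
streptomycin: dilute stock: 90.6 µg/mL × 117 mL ÷ 66600 µg/mL = 0.16 mL
casamino acids: 3.08 g/L × 0.117 L = 0.36036 g = 360.36 mg

ammonium chloride 533.52 mg; glycerol 2.21 mL; streptomycin 0.16 mL; casamino acids 360.36 mg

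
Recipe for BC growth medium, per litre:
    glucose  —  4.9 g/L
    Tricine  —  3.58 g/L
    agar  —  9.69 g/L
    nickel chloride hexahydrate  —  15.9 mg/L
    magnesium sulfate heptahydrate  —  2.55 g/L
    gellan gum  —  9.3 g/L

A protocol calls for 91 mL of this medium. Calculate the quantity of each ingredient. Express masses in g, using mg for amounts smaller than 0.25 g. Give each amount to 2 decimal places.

glucose 0.45 g; Tricine 0.33 g; agar 0.88 g; nickel chloride hexahydrate 1.45 mg; magnesium sulfate heptahydrate 232.05 mg; gellan gum 0.85 g

Scale factor relative to 1 L: 0.091.
glucose: 4.9 g/L × 0.091 L = 0.45 g
Tricine: 3.58 g/L × 0.091 L = 0.33 g
agar: 9.69 g/L × 0.091 L = 0.88 g
nickel chloride hexahydrate: 15.9 mg/L × 0.091 L = 1.45 mg
magnesium sulfate heptahydrate: 2.55 g/L × 0.091 L = 0.23205 g = 232.05 mg
gellan gum: 9.3 g/L × 0.091 L = 0.85 g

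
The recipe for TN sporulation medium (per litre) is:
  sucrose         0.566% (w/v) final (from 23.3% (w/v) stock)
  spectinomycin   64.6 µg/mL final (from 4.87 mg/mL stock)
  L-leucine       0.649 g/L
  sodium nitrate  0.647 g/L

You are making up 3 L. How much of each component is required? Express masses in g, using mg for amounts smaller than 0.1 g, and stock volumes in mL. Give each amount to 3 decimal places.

Scale factor relative to 1 L: 3.
sucrose: V = C2·V2/C1 = 0.566% ÷ 23.3% × 3000 mL = 72.876 mL
spectinomycin: C1V1 = C2V2 → 64.6 µg/mL × 3000 mL ÷ 4870 µg/mL = 39.795 mL
L-leucine: 0.649 g/L × 3 L = 1.947 g
sodium nitrate: 0.647 g/L × 3 L = 1.941 g

sucrose 72.876 mL; spectinomycin 39.795 mL; L-leucine 1.947 g; sodium nitrate 1.941 g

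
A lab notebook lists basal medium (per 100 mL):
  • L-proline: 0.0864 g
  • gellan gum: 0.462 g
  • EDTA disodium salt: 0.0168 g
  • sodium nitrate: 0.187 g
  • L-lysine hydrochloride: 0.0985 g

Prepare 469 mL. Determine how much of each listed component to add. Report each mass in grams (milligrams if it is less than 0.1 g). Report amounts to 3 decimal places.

Scale factor = 469 mL / 100 mL = 4.69.
L-proline: 0.0864 g × (469 mL / 100 mL) = 0.405 g
gellan gum: 0.462 g × (469 mL / 100 mL) = 2.167 g
EDTA disodium salt: 0.0168 g × (469 mL / 100 mL) = 0.078792 g = 78.792 mg
sodium nitrate: 0.187 g × (469 mL / 100 mL) = 0.877 g
L-lysine hydrochloride: 0.0985 g × (469 mL / 100 mL) = 0.462 g

L-proline 0.405 g; gellan gum 2.167 g; EDTA disodium salt 78.792 mg; sodium nitrate 0.877 g; L-lysine hydrochloride 0.462 g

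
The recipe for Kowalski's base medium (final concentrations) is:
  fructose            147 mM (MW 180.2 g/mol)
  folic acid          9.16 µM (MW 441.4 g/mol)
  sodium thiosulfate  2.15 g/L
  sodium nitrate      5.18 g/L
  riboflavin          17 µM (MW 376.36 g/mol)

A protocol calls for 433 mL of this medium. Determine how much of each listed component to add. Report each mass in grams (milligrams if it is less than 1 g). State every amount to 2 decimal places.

fructose 11.47 g; folic acid 1.75 mg; sodium thiosulfate 930.95 mg; sodium nitrate 2.24 g; riboflavin 2.77 mg

Working volume: 433 mL = 0.433 L.
fructose: 147 mmol/L × 180.2 g/mol × 0.433 L ÷ 1000 = 11.47 g
folic acid: 9.16 µmol/L × 441.4 g/mol × 0.433 L ÷ 1000 = 1.75 mg
sodium thiosulfate: 2.15 g/L × 0.433 L = 0.93095 g = 930.95 mg
sodium nitrate: 5.18 g/L × 0.433 L = 2.24 g
riboflavin: 17 µmol/L × 376.36 g/mol × 0.433 L ÷ 1000 = 2.77 mg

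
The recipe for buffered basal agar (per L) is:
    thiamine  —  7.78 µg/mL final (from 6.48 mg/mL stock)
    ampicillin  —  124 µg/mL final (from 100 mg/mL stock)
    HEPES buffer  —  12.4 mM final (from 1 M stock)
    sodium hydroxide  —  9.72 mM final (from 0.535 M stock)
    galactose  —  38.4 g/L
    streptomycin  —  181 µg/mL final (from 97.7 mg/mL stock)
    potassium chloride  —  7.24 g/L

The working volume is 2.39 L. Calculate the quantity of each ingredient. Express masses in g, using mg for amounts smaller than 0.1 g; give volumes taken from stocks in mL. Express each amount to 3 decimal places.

Scale factor relative to 1 L: 2.39.
thiamine: dilute stock: 7.78 µg/mL × 2390 mL ÷ 6480 µg/mL = 2.869 mL
ampicillin: dilute stock: 124 µg/mL × 2390 mL ÷ 100000 µg/mL = 2.964 mL
HEPES buffer: dilute stock: 12.4 mM × 2390 mL ÷ 1000 mM = 29.636 mL
sodium hydroxide: dilute stock: 9.72 mM × 2390 mL ÷ 535 mM = 43.422 mL
galactose: 38.4 g/L × 2.39 L = 91.776 g
streptomycin: C1V1 = C2V2 → 181 µg/mL × 2390 mL ÷ 97700 µg/mL = 4.428 mL
potassium chloride: 7.24 g/L × 2.39 L = 17.304 g

thiamine 2.869 mL; ampicillin 2.964 mL; HEPES buffer 29.636 mL; sodium hydroxide 43.422 mL; galactose 91.776 g; streptomycin 4.428 mL; potassium chloride 17.304 g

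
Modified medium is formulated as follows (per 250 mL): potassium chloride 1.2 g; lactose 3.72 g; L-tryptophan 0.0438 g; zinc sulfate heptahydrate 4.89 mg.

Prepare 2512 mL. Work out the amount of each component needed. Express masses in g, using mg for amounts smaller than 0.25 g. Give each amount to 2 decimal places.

Ratio of target to recipe volume: 2512 / 250 = 10.048.
potassium chloride: 1.2 g × (2512 mL / 250 mL) = 12.06 g
lactose: 3.72 g × (2512 mL / 250 mL) = 37.38 g
L-tryptophan: 0.0438 g × (2512 mL / 250 mL) = 0.44 g
zinc sulfate heptahydrate: 4.89 mg × (2512 mL / 250 mL) = 49.13 mg

potassium chloride 12.06 g; lactose 37.38 g; L-tryptophan 0.44 g; zinc sulfate heptahydrate 49.13 mg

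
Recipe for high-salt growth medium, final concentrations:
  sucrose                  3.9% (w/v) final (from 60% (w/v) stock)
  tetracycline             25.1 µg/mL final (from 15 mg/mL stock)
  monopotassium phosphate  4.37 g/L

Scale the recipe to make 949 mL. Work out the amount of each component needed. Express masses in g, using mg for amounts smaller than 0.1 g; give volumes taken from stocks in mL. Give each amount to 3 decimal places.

sucrose 61.685 mL; tetracycline 1.588 mL; monopotassium phosphate 4.147 g

Scale factor relative to 1 L: 0.949.
sucrose: C1V1 = C2V2 → 3.9% ÷ 60% × 949 mL = 61.685 mL
tetracycline: V = C2·V2/C1 = 25.1 µg/mL × 949 mL ÷ 15000 µg/mL = 1.588 mL
monopotassium phosphate: 4.37 g/L × 0.949 L = 4.147 g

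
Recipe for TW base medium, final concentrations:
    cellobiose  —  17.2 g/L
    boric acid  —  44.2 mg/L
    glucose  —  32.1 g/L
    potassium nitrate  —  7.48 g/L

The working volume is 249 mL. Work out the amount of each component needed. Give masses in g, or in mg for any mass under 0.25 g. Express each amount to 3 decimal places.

Target volume = 249 mL = 0.249 L.
cellobiose: 17.2 g/L × 0.249 L = 4.283 g
boric acid: 44.2 mg/L × 0.249 L = 11.006 mg
glucose: 32.1 g/L × 0.249 L = 7.993 g
potassium nitrate: 7.48 g/L × 0.249 L = 1.863 g

cellobiose 4.283 g; boric acid 11.006 mg; glucose 7.993 g; potassium nitrate 1.863 g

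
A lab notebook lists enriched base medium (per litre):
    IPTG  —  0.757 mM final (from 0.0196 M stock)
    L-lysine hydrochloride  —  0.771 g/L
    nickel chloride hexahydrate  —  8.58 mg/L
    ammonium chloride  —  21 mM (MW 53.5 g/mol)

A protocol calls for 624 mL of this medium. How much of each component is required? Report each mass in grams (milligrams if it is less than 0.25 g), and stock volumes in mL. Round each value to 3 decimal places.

IPTG 24.100 mL; L-lysine hydrochloride 0.481 g; nickel chloride hexahydrate 5.354 mg; ammonium chloride 0.701 g

Working volume: 624 mL = 0.624 L.
IPTG: dilute stock: 0.757 mM × 624 mL ÷ 19.6 mM = 24.100 mL
L-lysine hydrochloride: 0.771 g/L × 0.624 L = 0.481 g
nickel chloride hexahydrate: 8.58 mg/L × 0.624 L = 5.354 mg
ammonium chloride: 21 mmol/L × 53.5 g/mol × 0.624 L ÷ 1000 = 0.701 g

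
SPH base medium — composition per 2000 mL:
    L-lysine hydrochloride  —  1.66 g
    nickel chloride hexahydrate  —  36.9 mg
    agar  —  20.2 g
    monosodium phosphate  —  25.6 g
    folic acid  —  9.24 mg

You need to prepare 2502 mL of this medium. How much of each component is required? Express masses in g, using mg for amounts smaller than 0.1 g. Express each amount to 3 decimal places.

L-lysine hydrochloride 2.077 g; nickel chloride hexahydrate 46.162 mg; agar 25.270 g; monosodium phosphate 32.026 g; folic acid 11.559 mg

Ratio of target to recipe volume: 2502 / 2000 = 1.251.
L-lysine hydrochloride: 1.66 g × (2502 mL / 2000 mL) = 2.077 g
nickel chloride hexahydrate: 36.9 mg × (2502 mL / 2000 mL) = 46.162 mg
agar: 20.2 g × (2502 mL / 2000 mL) = 25.270 g
monosodium phosphate: 25.6 g × (2502 mL / 2000 mL) = 32.026 g
folic acid: 9.24 mg × (2502 mL / 2000 mL) = 11.559 mg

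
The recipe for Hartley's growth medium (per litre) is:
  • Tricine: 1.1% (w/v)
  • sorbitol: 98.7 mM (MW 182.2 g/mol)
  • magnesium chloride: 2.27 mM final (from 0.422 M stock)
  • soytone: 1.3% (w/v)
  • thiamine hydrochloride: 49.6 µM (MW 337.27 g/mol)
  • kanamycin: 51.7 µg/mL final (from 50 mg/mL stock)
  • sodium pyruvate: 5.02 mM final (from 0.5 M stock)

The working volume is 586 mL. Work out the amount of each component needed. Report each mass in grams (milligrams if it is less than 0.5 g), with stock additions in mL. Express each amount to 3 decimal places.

Tricine 6.446 g; sorbitol 10.538 g; magnesium chloride 3.152 mL; soytone 7.618 g; thiamine hydrochloride 9.803 mg; kanamycin 0.606 mL; sodium pyruvate 5.883 mL

Scale factor relative to 1 L: 0.586.
Tricine: 1.1% w/v = 11 g/L → 11 × 0.586 L = 6.446 g
sorbitol: 98.7 mmol/L × 182.2 g/mol × 0.586 L ÷ 1000 = 10.538 g
magnesium chloride: V = C2·V2/C1 = 2.27 mM × 586 mL ÷ 422 mM = 3.152 mL
soytone: 1.3 g per 100 mL × 586 mL ÷ 100 = 7.618 g
thiamine hydrochloride: 49.6 µmol/L × 337.27 g/mol × 0.586 L ÷ 1000 = 9.803 mg
kanamycin: dilute stock: 51.7 µg/mL × 586 mL ÷ 50000 µg/mL = 0.606 mL
sodium pyruvate: dilute stock: 5.02 mM × 586 mL ÷ 500 mM = 5.883 mL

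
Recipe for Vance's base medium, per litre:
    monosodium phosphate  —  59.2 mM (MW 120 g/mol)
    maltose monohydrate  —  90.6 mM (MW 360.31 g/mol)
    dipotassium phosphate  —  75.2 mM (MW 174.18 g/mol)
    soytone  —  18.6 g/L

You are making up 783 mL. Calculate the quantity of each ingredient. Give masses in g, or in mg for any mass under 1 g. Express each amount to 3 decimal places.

Scale factor relative to 1 L: 0.783.
monosodium phosphate: 59.2 mmol/L × 120 g/mol × 0.783 L ÷ 1000 = 5.562 g
maltose monohydrate: 90.6 mmol/L × 360.31 g/mol × 0.783 L ÷ 1000 = 25.560 g
dipotassium phosphate: 75.2 mmol/L × 174.18 g/mol × 0.783 L ÷ 1000 = 10.256 g
soytone: 18.6 g/L × 0.783 L = 14.564 g

monosodium phosphate 5.562 g; maltose monohydrate 25.560 g; dipotassium phosphate 10.256 g; soytone 14.564 g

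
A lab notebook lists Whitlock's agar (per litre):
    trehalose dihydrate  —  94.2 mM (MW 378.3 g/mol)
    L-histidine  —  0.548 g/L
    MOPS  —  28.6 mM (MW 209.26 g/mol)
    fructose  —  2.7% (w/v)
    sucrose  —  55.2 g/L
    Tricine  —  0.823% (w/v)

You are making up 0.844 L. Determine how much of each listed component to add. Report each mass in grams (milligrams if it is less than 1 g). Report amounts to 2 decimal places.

trehalose dihydrate 30.08 g; L-histidine 462.51 mg; MOPS 5.05 g; fructose 22.79 g; sucrose 46.59 g; Tricine 6.95 g

Working volume: 0.844 L.
trehalose dihydrate: 94.2 mmol/L × 378.3 g/mol × 0.844 L ÷ 1000 = 30.08 g
L-histidine: 0.548 g/L × 0.844 L = 0.462512 g = 462.51 mg
MOPS: 28.6 mmol/L × 209.26 g/mol × 0.844 L ÷ 1000 = 5.05 g
fructose: 2.7 g per 100 mL × 844 mL ÷ 100 = 22.79 g
sucrose: 55.2 g/L × 0.844 L = 46.59 g
Tricine: 0.823 g per 100 mL × 844 mL ÷ 100 = 6.95 g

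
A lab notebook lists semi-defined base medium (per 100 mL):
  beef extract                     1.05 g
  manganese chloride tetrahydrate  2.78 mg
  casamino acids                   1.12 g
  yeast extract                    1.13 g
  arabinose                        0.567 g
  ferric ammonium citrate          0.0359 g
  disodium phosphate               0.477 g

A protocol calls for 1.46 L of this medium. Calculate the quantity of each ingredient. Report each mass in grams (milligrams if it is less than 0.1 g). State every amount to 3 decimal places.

Scale factor = 1460 mL / 100 mL = 14.6.
beef extract: 1.05 g × (1460 mL / 100 mL) = 15.330 g
manganese chloride tetrahydrate: 2.78 mg × (1460 mL / 100 mL) = 40.588 mg
casamino acids: 1.12 g × (1460 mL / 100 mL) = 16.352 g
yeast extract: 1.13 g × (1460 mL / 100 mL) = 16.498 g
arabinose: 0.567 g × (1460 mL / 100 mL) = 8.278 g
ferric ammonium citrate: 0.0359 g × (1460 mL / 100 mL) = 0.524 g
disodium phosphate: 0.477 g × (1460 mL / 100 mL) = 6.964 g

beef extract 15.330 g; manganese chloride tetrahydrate 40.588 mg; casamino acids 16.352 g; yeast extract 16.498 g; arabinose 8.278 g; ferric ammonium citrate 0.524 g; disodium phosphate 6.964 g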